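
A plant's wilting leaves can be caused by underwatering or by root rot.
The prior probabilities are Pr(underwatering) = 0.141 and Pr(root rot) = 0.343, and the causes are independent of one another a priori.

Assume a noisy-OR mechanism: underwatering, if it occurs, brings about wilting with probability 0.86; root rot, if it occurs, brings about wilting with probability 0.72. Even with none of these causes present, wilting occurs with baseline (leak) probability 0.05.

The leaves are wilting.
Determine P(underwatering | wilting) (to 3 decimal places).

Under noisy-OR, P(wilting | causes) = 1 − (1−0.05)·∏(1−qᵢ) over the active causes.
Weight on underwatering=true, given the evidence: 0.080316 + 0.046562 = 0.126878
Denominator P(wilting): 0.05×0.859×0.657 + 0.734×0.859×0.343 + 0.867×0.141×0.657 + 0.96276×0.141×0.343 = 0.371360
P(underwatering | wilting) = 0.126878/0.371360 ≈ 0.342

P(underwatering | wilting) ≈ 0.342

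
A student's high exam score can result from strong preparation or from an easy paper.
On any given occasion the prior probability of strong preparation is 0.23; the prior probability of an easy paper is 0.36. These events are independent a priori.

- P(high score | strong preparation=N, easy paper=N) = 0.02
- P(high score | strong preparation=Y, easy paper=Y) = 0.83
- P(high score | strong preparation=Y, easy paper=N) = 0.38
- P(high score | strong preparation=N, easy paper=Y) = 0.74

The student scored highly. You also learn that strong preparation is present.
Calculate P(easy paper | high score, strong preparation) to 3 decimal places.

P(easy paper | high score, strong preparation) ≈ 0.551

Enumerate both values of easy paper and weight by the priors:
  P(high score | strong preparation) = 0.38*0.64 + 0.83*0.36
        = 0.243200 + 0.298800 = 0.542000
The terms with easy paper present sum to 0.298800, so
  P(easy paper | high score, strong preparation) = 0.298800 / 0.542000 ≈ 0.551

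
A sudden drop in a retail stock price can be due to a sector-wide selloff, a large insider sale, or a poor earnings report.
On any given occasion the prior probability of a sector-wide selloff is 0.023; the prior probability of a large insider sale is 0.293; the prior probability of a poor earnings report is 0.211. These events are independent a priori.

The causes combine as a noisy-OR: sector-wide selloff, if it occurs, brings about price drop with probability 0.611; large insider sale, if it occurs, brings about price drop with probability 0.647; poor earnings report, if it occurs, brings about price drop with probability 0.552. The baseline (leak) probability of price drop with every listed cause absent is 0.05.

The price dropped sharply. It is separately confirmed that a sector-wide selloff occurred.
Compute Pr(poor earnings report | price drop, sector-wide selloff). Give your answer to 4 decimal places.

Under noisy-OR, P(price drop | causes) = 1 − (1−0.05)·∏(1−qᵢ) over the active causes.
For the numerator, keep only poor earnings report=true terms: 0.124480 + 0.058210 = 0.182690
The normalizing constant is 0.63045×0.707×0.789 + 0.834442×0.707×0.211 + 0.869549×0.293×0.789 + 0.941558×0.293×0.211 = 0.735390
Posterior = 0.182690 / 0.735390 ≈ 0.2484

Pr(poor earnings report | price drop, sector-wide selloff) ≈ 0.2484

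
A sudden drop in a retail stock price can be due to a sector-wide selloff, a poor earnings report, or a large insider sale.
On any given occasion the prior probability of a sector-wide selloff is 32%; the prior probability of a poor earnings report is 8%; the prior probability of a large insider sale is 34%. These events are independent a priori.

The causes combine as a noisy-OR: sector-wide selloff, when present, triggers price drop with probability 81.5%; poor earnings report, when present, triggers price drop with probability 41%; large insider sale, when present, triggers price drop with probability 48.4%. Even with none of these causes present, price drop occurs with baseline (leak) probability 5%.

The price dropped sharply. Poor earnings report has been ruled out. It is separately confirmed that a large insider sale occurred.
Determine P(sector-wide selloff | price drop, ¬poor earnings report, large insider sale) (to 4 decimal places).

P(sector-wide selloff | price drop, ¬poor earnings report, large insider sale) ≈ 0.4563

Under noisy-OR, P(price drop | causes) = 1 − (1−0.05)·∏(1−qᵢ) over the active causes.
Enumerate both values of sector-wide selloff and weight by the priors:
  P(price drop | ¬poor earnings report, large insider sale) = 0.5098×0.68 + 0.909313×0.32
        = 0.346664 + 0.290980 = 0.637644
Configurations with sector-wide selloff contribute 0.290980, so
  P(sector-wide selloff | price drop, ¬poor earnings report, large insider sale) = 0.290980 / 0.637644 ≈ 0.4563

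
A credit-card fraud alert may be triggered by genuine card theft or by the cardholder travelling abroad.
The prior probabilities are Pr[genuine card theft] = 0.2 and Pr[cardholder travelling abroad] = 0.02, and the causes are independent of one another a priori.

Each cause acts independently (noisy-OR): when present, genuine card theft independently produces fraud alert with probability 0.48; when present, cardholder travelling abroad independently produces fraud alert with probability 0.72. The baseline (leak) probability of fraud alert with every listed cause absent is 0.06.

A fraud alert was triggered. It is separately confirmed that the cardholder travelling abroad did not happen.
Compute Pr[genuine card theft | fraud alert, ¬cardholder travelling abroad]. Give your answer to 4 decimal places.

Pr[genuine card theft | fraud alert, ¬cardholder travelling abroad] ≈ 0.6805

Under noisy-OR, P(fraud alert | causes) = 1 − (1−0.06)·∏(1−qᵢ) over the active causes.
Weight on genuine card theft=true, given the evidence: 0.5112*0.2 = 0.102240
Denominator P(fraud alert | ¬cardholder travelling abroad): 0.06*0.8 + 0.5112*0.2 = 0.150240
Posterior = 0.102240 / 0.150240 ≈ 0.6805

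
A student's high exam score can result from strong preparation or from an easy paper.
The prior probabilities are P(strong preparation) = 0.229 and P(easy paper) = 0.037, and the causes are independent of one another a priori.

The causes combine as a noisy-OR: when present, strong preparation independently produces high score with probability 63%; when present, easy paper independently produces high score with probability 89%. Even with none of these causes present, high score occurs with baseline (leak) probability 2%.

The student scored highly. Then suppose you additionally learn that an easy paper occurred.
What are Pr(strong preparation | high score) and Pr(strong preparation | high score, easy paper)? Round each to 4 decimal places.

Pr(strong preparation | high score) ≈ 0.7868; Pr(strong preparation | high score, easy paper) ≈ 0.2422

Under noisy-OR, P(high score | causes) = 1 − (1−0.02)·∏(1−qᵢ) over the active causes.
For the numerator, keep only strong preparation=true terms: 0.140564 + 0.008135 = 0.148699
The normalizing constant is 0.02·0.771·0.963 + 0.8922·0.771·0.037 + 0.6374·0.229·0.963 + 0.960114·0.229·0.037 = 0.189000
P(strong preparation | high score) = 0.148699/0.189000 ≈ 0.7868

Now condition on the additional information:
P(high score | easy paper) = 0.8922×0.771 + 0.960114×0.229 = 0.687886 + 0.219866 = 0.907752
Of this, 0.219866 comes from 0.960114×0.229 (the strong preparation=true cases).
P(strong preparation | high score, easy paper) = 0.219866 / 0.907752 ≈ 0.2422
Conditioning on easy paper lowers the posterior on strong preparation: the classic explaining-away effect in a common-effect structure.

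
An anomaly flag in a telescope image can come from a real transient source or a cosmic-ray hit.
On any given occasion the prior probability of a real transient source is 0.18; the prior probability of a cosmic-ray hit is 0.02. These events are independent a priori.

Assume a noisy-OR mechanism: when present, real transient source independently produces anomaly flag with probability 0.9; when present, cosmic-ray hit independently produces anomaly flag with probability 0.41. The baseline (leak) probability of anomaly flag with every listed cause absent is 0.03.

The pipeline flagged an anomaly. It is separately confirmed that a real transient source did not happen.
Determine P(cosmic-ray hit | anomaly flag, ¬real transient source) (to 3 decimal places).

P(cosmic-ray hit | anomaly flag, ¬real transient source) ≈ 0.225

Under noisy-OR, P(anomaly flag | causes) = 1 − (1−0.03)·∏(1−qᵢ) over the active causes.
P(anomaly flag | ¬real transient source) = 0.03*0.98 + 0.4277*0.02 = 0.029400 + 0.008554 = 0.037954
The cosmic-ray hit-present share is 0.4277*0.02 = 0.008554.
P(cosmic-ray hit | anomaly flag, ¬real transient source) = 0.008554 / 0.037954 ≈ 0.225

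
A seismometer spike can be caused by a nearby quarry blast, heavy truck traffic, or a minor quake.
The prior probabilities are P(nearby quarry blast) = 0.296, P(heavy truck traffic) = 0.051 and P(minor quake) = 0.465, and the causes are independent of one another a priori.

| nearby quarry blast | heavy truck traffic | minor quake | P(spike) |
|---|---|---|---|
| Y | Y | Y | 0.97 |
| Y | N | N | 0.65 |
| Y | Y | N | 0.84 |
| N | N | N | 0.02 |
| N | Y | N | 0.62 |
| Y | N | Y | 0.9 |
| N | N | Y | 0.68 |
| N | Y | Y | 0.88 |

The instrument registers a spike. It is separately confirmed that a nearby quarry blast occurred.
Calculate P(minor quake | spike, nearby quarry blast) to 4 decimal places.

P(spike | nearby quarry blast) = 0.65·0.949·0.535 + 0.9·0.949·0.465 + 0.84·0.051·0.535 + 0.97·0.051·0.465 = 0.330015 + 0.397157 + 0.022919 + 0.023004 = 0.773095
Restricting to configurations with minor quake present: 0.397157 + 0.023004 = 0.420161.
Hence the posterior is 0.420161/0.773095 ≈ 0.5435.

P(minor quake | spike, nearby quarry blast) ≈ 0.5435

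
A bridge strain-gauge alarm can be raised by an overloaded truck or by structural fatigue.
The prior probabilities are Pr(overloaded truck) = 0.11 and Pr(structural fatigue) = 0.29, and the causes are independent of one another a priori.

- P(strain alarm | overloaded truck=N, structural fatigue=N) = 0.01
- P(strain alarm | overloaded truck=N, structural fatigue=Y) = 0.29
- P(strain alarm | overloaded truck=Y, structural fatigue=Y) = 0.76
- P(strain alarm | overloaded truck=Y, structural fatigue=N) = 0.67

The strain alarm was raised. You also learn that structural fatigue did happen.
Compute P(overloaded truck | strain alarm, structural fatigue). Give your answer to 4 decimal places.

P(overloaded truck | strain alarm, structural fatigue) ≈ 0.2447

Sum P(strain alarm|·) weighted by the priors over both values of overloaded truck:
  P(strain alarm | structural fatigue) = 0.29×0.89 + 0.76×0.11
        = 0.258100 + 0.083600 = 0.341700
Configurations with overloaded truck contribute 0.083600, so
  P(overloaded truck | strain alarm, structural fatigue) = 0.083600 / 0.341700 ≈ 0.2447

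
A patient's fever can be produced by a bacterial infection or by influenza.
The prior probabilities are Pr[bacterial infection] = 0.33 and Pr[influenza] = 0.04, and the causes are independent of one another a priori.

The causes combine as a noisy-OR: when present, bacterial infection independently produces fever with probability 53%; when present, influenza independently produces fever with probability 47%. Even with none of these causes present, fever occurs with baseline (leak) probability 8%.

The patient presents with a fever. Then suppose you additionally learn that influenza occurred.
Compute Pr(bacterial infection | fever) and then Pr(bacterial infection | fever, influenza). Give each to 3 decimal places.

Under noisy-OR, P(fever | causes) = 1 − (1−0.08)·∏(1−qᵢ) over the active causes.
For the numerator, keep only bacterial infection=true terms: 0.179816 + 0.010175 = 0.189991
Normalizer over all consistent configurations: 0.08×0.67×0.96 + 0.5124×0.67×0.04 + 0.5676×0.33×0.96 + 0.770828×0.33×0.04 = 0.255179
P(bacterial infection | fever) = 0.189991/0.255179 ≈ 0.745

With the extra evidence:
Numerator (weight on configurations with bacterial infection): 0.770828·0.33 = 0.254373
The normalizing constant is 0.5124·0.67 + 0.770828·0.33 = 0.597681
Posterior = 0.254373 / 0.597681 ≈ 0.426

Pr(bacterial infection | fever) ≈ 0.745; Pr(bacterial infection | fever, influenza) ≈ 0.426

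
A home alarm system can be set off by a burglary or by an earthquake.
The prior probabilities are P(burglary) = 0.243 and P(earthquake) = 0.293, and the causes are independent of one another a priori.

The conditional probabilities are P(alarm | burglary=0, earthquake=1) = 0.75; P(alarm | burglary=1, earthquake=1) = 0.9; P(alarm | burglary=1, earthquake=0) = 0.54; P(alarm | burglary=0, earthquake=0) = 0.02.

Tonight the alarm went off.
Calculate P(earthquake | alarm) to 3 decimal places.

P(earthquake | alarm) ≈ 0.690

Numerator (weight on configurations with earthquake): 0.166351 + 0.064079 = 0.230430
Denominator P(alarm): 0.02×0.757×0.707 + 0.75×0.757×0.293 + 0.54×0.243×0.707 + 0.9×0.243×0.293 = 0.333907
Posterior = 0.230430 / 0.333907 ≈ 0.690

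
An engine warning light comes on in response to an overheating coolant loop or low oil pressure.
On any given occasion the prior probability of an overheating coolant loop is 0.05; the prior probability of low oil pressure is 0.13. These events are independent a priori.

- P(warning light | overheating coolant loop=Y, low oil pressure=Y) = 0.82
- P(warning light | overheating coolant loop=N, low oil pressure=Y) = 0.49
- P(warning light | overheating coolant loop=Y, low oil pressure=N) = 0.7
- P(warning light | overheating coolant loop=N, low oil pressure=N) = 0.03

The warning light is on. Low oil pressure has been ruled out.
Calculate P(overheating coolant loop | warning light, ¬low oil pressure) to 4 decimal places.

P(overheating coolant loop | warning light, ¬low oil pressure) ≈ 0.5512

For the numerator, keep only overheating coolant loop=true terms: 0.7*0.05 = 0.035000
The normalizing constant is 0.03*0.95 + 0.7*0.05 = 0.063500
P(overheating coolant loop | warning light, ¬low oil pressure) = 0.035000/0.063500 ≈ 0.5512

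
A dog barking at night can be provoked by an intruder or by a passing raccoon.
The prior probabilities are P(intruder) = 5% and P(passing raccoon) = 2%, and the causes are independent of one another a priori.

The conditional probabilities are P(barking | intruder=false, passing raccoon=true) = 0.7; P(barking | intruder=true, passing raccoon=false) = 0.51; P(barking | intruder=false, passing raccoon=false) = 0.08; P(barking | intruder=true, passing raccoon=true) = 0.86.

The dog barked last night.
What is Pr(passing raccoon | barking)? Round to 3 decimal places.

Sum P(barking|·) weighted by the priors over the 4 (intruder, passing raccoon) configurations:
  P(barking) = 0.08*0.95*0.98 + 0.7*0.95*0.02 + 0.51*0.05*0.98 + 0.86*0.05*0.02
        = 0.074480 + 0.013300 + 0.024990 + 0.000860 = 0.113630
The terms with passing raccoon present sum to 0.014160, so
  P(passing raccoon | barking) = 0.014160 / 0.113630 ≈ 0.125

Pr(passing raccoon | barking) ≈ 0.125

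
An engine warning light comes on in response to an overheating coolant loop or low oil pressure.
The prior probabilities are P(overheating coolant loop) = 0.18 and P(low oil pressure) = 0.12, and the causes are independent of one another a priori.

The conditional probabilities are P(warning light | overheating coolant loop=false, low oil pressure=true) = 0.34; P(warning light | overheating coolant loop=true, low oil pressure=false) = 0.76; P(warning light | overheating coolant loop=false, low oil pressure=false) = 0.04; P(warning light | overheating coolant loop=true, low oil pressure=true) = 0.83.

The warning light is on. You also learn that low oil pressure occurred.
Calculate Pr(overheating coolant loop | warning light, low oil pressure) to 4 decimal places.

Numerator (weight on configurations with overheating coolant loop): 0.83·0.18 = 0.149400
Denominator P(warning light | low oil pressure): 0.34·0.82 + 0.83·0.18 = 0.428200
P(overheating coolant loop | warning light, low oil pressure) = 0.149400/0.428200 ≈ 0.3489

Pr(overheating coolant loop | warning light, low oil pressure) ≈ 0.3489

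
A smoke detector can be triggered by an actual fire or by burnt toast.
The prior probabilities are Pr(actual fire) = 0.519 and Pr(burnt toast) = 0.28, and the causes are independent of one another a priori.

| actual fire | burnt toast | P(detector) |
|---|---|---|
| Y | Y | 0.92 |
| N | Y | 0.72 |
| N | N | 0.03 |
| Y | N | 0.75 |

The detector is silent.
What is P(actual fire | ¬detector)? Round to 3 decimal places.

P(¬detector) = 0.97×0.481×0.72 + 0.28×0.481×0.28 + 0.25×0.519×0.72 + 0.08×0.519×0.28 = 0.335930 + 0.037710 + 0.093420 + 0.011626 = 0.478686
Restricting to configurations with actual fire present: 0.093420 + 0.011626 = 0.105046.
Hence the posterior is 0.105046/0.478686 ≈ 0.219.

P(actual fire | ¬detector) ≈ 0.219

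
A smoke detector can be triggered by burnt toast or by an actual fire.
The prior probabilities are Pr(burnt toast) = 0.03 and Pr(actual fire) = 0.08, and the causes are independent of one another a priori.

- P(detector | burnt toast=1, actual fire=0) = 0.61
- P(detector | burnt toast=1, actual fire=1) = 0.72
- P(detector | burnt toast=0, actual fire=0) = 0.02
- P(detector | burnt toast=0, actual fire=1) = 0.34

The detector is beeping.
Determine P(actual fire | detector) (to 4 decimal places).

P(actual fire | detector) ≈ 0.4477

By total probability over the 4 (burnt toast, actual fire) configurations:
  P(detector) = 0.02*0.97*0.92 + 0.34*0.97*0.08 + 0.61*0.03*0.92 + 0.72*0.03*0.08
        = 0.017848 + 0.026384 + 0.016836 + 0.001728 = 0.062796
Keeping only the actual fire-present terms gives 0.028112, so
  P(actual fire | detector) = 0.028112 / 0.062796 ≈ 0.4477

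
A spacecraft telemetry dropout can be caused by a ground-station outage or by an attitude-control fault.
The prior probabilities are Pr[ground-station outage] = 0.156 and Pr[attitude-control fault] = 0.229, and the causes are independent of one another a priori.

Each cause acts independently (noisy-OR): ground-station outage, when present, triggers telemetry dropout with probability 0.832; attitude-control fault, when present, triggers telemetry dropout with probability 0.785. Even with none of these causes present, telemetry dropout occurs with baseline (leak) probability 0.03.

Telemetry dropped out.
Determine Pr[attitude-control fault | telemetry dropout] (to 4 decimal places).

Under noisy-OR, P(telemetry dropout | causes) = 1 − (1−0.03)·∏(1−qᵢ) over the active causes.
For the numerator, keep only attitude-control fault=true terms: 0.152968 + 0.034472 = 0.187440
Normalizer over all consistent configurations: 0.03*0.844*0.771 + 0.79145*0.844*0.229 + 0.83704*0.156*0.771 + 0.964964*0.156*0.229 = 0.307638
Posterior = 0.187440 / 0.307638 ≈ 0.6093

Pr[attitude-control fault | telemetry dropout] ≈ 0.6093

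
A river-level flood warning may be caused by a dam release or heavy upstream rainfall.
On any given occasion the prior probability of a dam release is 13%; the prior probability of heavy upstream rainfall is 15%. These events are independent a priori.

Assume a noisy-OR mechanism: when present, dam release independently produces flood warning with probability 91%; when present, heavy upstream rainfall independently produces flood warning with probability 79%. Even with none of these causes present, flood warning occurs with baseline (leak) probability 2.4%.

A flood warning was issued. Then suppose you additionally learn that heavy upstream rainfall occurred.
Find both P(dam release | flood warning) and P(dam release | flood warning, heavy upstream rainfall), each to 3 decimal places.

Under noisy-OR, P(flood warning | causes) = 1 − (1−0.024)·∏(1−qᵢ) over the active causes.
P(flood warning) = 0.024×0.87×0.85 + 0.79504×0.87×0.15 + 0.91216×0.13×0.85 + 0.981554×0.13×0.15 = 0.017748 + 0.103753 + 0.100794 + 0.019140 = 0.241435
Of this, 0.119934 comes from 0.100794 + 0.019140 (the dam release=true cases).
Hence the posterior is 0.119934/0.241435 ≈ 0.497.

With the extra evidence:
Weight on dam release=true, given the evidence: 0.981554*0.13 = 0.127602
The normalizing constant is 0.79504*0.87 + 0.981554*0.13 = 0.819287
P(dam release | flood warning, heavy upstream rainfall) = 0.127602/0.819287 ≈ 0.156
Conditioning on heavy upstream rainfall lowers the posterior on dam release: the classic explaining-away effect in a common-effect structure.

P(dam release | flood warning) ≈ 0.497; P(dam release | flood warning, heavy upstream rainfall) ≈ 0.156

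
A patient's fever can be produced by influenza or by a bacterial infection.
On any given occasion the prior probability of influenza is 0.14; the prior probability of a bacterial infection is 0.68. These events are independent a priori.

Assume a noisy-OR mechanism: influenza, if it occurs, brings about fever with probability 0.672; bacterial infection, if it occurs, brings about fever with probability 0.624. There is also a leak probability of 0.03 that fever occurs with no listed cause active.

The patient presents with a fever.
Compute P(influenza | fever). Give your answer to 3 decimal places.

P(influenza | fever) ≈ 0.231

Under noisy-OR, P(fever | causes) = 1 − (1−0.03)·∏(1−qᵢ) over the active causes.
P(fever) = 0.03*0.86*0.32 + 0.63528*0.86*0.68 + 0.68184*0.14*0.32 + 0.880372*0.14*0.68 = 0.008256 + 0.371512 + 0.030546 + 0.083811 = 0.494125
Of this, 0.114357 comes from 0.030546 + 0.083811 (the influenza=true cases).
P(influenza | fever) = 0.114357 / 0.494125 ≈ 0.231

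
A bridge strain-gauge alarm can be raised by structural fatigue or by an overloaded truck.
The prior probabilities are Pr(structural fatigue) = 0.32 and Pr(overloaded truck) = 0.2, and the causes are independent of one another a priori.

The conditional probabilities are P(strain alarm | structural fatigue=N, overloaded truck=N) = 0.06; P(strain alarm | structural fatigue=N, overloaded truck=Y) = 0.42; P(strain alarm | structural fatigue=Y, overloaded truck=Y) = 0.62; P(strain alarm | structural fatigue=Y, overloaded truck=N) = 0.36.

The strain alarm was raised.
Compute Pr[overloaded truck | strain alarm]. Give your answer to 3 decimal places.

P(strain alarm) = 0.06×0.68×0.8 + 0.42×0.68×0.2 + 0.36×0.32×0.8 + 0.62×0.32×0.2 = 0.032640 + 0.057120 + 0.092160 + 0.039680 = 0.221600
Of this, 0.096800 comes from 0.057120 + 0.039680 (the overloaded truck=true cases).
Hence the posterior is 0.096800/0.221600 ≈ 0.437.

Pr[overloaded truck | strain alarm] ≈ 0.437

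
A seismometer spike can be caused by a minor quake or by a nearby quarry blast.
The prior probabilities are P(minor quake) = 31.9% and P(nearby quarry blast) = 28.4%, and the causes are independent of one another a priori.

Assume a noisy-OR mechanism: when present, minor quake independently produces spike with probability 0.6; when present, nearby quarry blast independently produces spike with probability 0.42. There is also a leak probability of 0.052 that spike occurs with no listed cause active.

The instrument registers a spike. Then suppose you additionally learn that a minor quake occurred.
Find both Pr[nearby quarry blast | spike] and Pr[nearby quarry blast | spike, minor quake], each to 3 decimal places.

Pr[nearby quarry blast | spike] ≈ 0.486; Pr[nearby quarry blast | spike, minor quake] ≈ 0.333

Under noisy-OR, P(spike | causes) = 1 − (1−0.052)·∏(1−qᵢ) over the active causes.
By total probability over the 4 (minor quake, nearby quarry blast) configurations:
  P(spike) = 0.052*0.681*0.716 + 0.45016*0.681*0.284 + 0.6208*0.319*0.716 + 0.780064*0.319*0.284
        = 0.025355 + 0.087063 + 0.141793 + 0.070671 = 0.324882
Configurations with nearby quarry blast contribute 0.157734, so
  P(nearby quarry blast | spike) = 0.157734 / 0.324882 ≈ 0.486

With the extra evidence:
Numerator (weight on configurations with nearby quarry blast): 0.780064×0.284 = 0.221538
Normalizer over all consistent configurations: 0.6208×0.716 + 0.780064×0.284 = 0.666031
P(nearby quarry blast | spike, minor quake) = 0.221538/0.666031 ≈ 0.333
— minor quake explains away the evidence for nearby quarry blast.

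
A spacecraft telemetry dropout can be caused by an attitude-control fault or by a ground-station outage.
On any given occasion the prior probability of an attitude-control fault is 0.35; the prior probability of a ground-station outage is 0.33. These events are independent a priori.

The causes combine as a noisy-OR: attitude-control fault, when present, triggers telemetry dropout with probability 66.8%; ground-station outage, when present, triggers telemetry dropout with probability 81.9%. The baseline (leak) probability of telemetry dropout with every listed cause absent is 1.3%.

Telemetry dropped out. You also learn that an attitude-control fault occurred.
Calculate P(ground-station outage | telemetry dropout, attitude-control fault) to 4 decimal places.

P(ground-station outage | telemetry dropout, attitude-control fault) ≈ 0.4080

Under noisy-OR, P(telemetry dropout | causes) = 1 − (1−0.013)·∏(1−qᵢ) over the active causes.
Numerator (weight on configurations with ground-station outage): 0.940689·0.33 = 0.310427
Denominator P(telemetry dropout | attitude-control fault): 0.672316·0.67 + 0.940689·0.33 = 0.760879
Posterior = 0.310427 / 0.760879 ≈ 0.4080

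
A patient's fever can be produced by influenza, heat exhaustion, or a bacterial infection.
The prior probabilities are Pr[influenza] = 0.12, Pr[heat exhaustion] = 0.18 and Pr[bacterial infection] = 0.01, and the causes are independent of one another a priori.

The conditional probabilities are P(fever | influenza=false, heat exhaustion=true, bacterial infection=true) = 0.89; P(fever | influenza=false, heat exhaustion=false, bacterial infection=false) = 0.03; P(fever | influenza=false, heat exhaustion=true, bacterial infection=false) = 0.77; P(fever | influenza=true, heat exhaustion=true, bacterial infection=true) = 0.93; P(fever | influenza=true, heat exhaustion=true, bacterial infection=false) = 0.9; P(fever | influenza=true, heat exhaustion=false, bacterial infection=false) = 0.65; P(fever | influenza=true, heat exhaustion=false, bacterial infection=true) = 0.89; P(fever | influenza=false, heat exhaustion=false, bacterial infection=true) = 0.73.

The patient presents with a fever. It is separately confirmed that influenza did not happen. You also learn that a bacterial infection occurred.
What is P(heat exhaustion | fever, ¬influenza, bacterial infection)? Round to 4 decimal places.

P(fever | ¬influenza, bacterial infection) = 0.73*0.82 + 0.89*0.18 = 0.598600 + 0.160200 = 0.758800
Of this, 0.160200 comes from 0.89*0.18 (the heat exhaustion=true cases).
So P(heat exhaustion | fever, ¬influenza, bacterial infection) = 0.160200/0.758800 ≈ 0.2111.

P(heat exhaustion | fever, ¬influenza, bacterial infection) ≈ 0.2111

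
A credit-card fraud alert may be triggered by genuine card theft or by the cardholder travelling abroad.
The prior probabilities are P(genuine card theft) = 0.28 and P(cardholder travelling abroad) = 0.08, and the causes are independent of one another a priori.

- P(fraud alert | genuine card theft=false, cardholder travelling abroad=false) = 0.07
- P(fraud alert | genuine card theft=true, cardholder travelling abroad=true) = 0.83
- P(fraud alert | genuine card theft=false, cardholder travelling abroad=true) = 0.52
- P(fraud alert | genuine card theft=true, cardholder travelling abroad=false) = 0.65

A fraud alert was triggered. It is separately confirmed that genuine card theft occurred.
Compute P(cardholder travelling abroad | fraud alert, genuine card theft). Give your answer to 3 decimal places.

By total probability over both values of cardholder travelling abroad:
  P(fraud alert | genuine card theft) = 0.65*0.92 + 0.83*0.08
        = 0.598000 + 0.066400 = 0.664400
The terms with cardholder travelling abroad present sum to 0.066400, so
  P(cardholder travelling abroad | fraud alert, genuine card theft) = 0.066400 / 0.664400 ≈ 0.100

P(cardholder travelling abroad | fraud alert, genuine card theft) ≈ 0.100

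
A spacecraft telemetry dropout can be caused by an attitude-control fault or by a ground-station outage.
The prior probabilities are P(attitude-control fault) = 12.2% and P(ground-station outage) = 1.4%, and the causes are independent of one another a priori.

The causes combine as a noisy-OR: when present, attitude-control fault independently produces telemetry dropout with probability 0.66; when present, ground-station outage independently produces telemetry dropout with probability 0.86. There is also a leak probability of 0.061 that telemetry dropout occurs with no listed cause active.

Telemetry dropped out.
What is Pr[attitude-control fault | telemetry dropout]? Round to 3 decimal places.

Under noisy-OR, P(telemetry dropout | causes) = 1 − (1−0.061)·∏(1−qᵢ) over the active causes.
By total probability over the 4 (attitude-control fault, ground-station outage) configurations:
  P(telemetry dropout) = 0.061*0.878*0.986 + 0.86854*0.878*0.014 + 0.68074*0.122*0.986 + 0.955304*0.122*0.014
        = 0.052808 + 0.010676 + 0.081888 + 0.001632 = 0.147004
Keeping only the attitude-control fault-present terms gives 0.083520, so
  P(attitude-control fault | telemetry dropout) = 0.083520 / 0.147004 ≈ 0.568

Pr[attitude-control fault | telemetry dropout] ≈ 0.568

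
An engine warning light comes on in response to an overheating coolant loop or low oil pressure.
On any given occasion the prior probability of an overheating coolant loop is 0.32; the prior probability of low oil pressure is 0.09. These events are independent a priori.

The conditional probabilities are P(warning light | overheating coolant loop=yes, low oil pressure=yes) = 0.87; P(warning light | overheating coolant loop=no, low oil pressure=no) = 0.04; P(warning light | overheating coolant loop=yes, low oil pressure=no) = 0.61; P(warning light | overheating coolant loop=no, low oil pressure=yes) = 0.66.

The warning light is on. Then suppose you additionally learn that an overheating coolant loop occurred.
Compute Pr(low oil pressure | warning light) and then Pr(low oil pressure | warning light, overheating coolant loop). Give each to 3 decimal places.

Pr(low oil pressure | warning light) ≈ 0.244; Pr(low oil pressure | warning light, overheating coolant loop) ≈ 0.124

Weight on low oil pressure=true, given the evidence: 0.040392 + 0.025056 = 0.065448
The normalizing constant is 0.04×0.68×0.91 + 0.66×0.68×0.09 + 0.61×0.32×0.91 + 0.87×0.32×0.09 = 0.267832
P(low oil pressure | warning light) = 0.065448/0.267832 ≈ 0.244

Now also conditioning on overheating coolant loop=true:
By total probability over both values of low oil pressure:
  P(warning light | overheating coolant loop) = 0.61×0.91 + 0.87×0.09
        = 0.555100 + 0.078300 = 0.633400
Keeping only the low oil pressure-present terms gives 0.078300, so
  P(low oil pressure | warning light, overheating coolant loop) = 0.078300 / 0.633400 ≈ 0.124
Conditioning on overheating coolant loop lowers the posterior on low oil pressure: the classic explaining-away effect in a common-effect structure.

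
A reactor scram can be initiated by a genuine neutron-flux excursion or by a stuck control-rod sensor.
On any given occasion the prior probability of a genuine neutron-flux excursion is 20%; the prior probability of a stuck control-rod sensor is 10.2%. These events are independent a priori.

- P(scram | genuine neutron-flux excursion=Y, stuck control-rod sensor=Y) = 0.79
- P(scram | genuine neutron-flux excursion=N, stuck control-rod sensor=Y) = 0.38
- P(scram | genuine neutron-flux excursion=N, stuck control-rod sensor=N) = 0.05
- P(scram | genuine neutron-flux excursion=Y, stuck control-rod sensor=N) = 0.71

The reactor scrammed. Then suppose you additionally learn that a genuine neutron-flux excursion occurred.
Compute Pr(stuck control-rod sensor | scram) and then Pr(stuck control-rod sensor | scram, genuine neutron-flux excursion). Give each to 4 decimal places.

P(scram) = 0.05×0.8×0.898 + 0.38×0.8×0.102 + 0.71×0.2×0.898 + 0.79×0.2×0.102 = 0.035920 + 0.031008 + 0.127516 + 0.016116 = 0.210560
The stuck control-rod sensor-present share is 0.031008 + 0.016116 = 0.047124.
Hence the posterior is 0.047124/0.210560 ≈ 0.2238.

With the extra evidence:
P(scram | genuine neutron-flux excursion) = 0.71×0.898 + 0.79×0.102 = 0.637580 + 0.080580 = 0.718160
The stuck control-rod sensor-present share is 0.79×0.102 = 0.080580.
Hence the posterior is 0.080580/0.718160 ≈ 0.1122.

Pr(stuck control-rod sensor | scram) ≈ 0.2238; Pr(stuck control-rod sensor | scram, genuine neutron-flux excursion) ≈ 0.1122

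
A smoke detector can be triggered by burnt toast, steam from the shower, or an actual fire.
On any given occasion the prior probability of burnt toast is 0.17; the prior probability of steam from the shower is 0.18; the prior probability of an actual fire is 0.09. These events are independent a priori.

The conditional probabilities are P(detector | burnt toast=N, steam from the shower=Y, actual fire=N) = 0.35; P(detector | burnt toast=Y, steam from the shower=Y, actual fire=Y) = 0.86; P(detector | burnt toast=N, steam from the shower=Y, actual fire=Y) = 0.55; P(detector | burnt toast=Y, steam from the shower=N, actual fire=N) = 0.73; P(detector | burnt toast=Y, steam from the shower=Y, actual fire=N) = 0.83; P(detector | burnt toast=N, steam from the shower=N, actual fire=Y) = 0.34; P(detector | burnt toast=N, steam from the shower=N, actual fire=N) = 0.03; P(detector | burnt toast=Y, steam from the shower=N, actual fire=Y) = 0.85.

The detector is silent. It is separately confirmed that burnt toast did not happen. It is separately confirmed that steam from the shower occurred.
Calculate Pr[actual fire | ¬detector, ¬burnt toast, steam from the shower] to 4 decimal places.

Pr[actual fire | ¬detector, ¬burnt toast, steam from the shower] ≈ 0.0641

P(¬detector | ¬burnt toast, steam from the shower) = 0.65×0.91 + 0.45×0.09 = 0.591500 + 0.040500 = 0.632000
Restricting to configurations with actual fire present: 0.45×0.09 = 0.040500.
So P(actual fire | ¬detector, ¬burnt toast, steam from the shower) = 0.040500/0.632000 ≈ 0.0641.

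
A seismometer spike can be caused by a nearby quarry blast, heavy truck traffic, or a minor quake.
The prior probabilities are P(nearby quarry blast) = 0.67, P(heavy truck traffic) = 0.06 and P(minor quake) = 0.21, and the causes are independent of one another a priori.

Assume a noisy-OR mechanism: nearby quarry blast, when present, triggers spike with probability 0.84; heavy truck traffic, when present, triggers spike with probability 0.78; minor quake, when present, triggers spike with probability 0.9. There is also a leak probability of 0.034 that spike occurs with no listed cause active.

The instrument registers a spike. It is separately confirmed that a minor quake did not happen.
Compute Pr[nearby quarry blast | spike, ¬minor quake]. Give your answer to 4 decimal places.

Under noisy-OR, P(spike | causes) = 1 − (1−0.034)·∏(1−qᵢ) over the active causes.
P(spike | ¬minor quake) = 0.034×0.33×0.94 + 0.78748×0.33×0.06 + 0.84544×0.67×0.94 + 0.965997×0.67×0.06 = 0.010547 + 0.015592 + 0.532458 + 0.038833 = 0.597430
Restricting to configurations with nearby quarry blast present: 0.532458 + 0.038833 = 0.571291.
So P(nearby quarry blast | spike, ¬minor quake) = 0.571291/0.597430 ≈ 0.9562.

Pr[nearby quarry blast | spike, ¬minor quake] ≈ 0.9562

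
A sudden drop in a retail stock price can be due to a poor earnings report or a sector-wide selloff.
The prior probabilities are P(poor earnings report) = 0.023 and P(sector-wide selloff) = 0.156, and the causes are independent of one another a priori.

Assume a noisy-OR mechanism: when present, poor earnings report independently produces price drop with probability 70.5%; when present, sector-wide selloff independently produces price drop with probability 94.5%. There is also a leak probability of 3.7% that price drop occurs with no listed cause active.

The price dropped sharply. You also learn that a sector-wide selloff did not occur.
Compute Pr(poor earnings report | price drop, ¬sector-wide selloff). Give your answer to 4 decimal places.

Under noisy-OR, P(price drop | causes) = 1 − (1−0.037)·∏(1−qᵢ) over the active causes.
Weight on poor earnings report=true, given the evidence: 0.715915×0.023 = 0.016466
The normalizing constant is 0.037×0.977 + 0.715915×0.023 = 0.052615
Posterior = 0.016466 / 0.052615 ≈ 0.3130

Pr(poor earnings report | price drop, ¬sector-wide selloff) ≈ 0.3130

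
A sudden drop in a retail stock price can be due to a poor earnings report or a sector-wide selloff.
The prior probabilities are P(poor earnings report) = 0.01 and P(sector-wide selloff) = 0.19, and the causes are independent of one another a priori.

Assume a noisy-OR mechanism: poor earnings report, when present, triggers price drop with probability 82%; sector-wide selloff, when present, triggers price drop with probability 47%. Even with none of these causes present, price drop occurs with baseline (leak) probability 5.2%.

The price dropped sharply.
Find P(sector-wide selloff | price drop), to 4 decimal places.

P(sector-wide selloff | price drop) ≈ 0.6632

Under noisy-OR, P(price drop | causes) = 1 − (1−0.052)·∏(1−qᵢ) over the active causes.
Numerator (weight on configurations with sector-wide selloff): 0.093591 + 0.001728 = 0.095319
Denominator P(price drop): 0.052*0.99*0.81 + 0.49756*0.99*0.19 + 0.82936*0.01*0.81 + 0.909561*0.01*0.19 = 0.143736
P(sector-wide selloff | price drop) = 0.095319/0.143736 ≈ 0.6632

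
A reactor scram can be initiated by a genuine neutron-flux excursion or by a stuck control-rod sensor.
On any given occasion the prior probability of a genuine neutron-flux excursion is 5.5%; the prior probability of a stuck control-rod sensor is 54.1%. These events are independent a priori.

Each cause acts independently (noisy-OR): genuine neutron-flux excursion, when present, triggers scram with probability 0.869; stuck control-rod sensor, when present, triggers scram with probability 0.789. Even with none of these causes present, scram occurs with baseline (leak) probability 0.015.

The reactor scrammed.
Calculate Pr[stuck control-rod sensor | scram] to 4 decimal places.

Under noisy-OR, P(scram | causes) = 1 − (1−0.015)·∏(1−qᵢ) over the active causes.
For the numerator, keep only stuck control-rod sensor=true terms: 0.404990 + 0.028945 = 0.433935
Denominator P(scram): 0.015×0.945×0.459 + 0.792165×0.945×0.541 + 0.870965×0.055×0.459 + 0.972774×0.055×0.541 = 0.462429
Posterior = 0.433935 / 0.462429 ≈ 0.9384

Pr[stuck control-rod sensor | scram] ≈ 0.9384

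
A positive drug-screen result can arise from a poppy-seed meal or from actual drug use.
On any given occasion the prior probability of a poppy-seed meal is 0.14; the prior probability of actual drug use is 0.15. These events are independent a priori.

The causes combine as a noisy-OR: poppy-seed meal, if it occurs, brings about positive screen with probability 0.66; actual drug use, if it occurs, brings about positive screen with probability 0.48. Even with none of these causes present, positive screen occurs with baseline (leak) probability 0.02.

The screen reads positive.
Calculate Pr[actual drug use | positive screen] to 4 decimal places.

Under noisy-OR, P(positive screen | causes) = 1 − (1−0.02)·∏(1−qᵢ) over the active causes.
P(positive screen) = 0.02*0.86*0.85 + 0.4904*0.86*0.15 + 0.6668*0.14*0.85 + 0.826736*0.14*0.15 = 0.014620 + 0.063262 + 0.079349 + 0.017361 = 0.174592
Restricting to configurations with actual drug use present: 0.063262 + 0.017361 = 0.080623.
Hence the posterior is 0.080623/0.174592 ≈ 0.4618.

Pr[actual drug use | positive screen] ≈ 0.4618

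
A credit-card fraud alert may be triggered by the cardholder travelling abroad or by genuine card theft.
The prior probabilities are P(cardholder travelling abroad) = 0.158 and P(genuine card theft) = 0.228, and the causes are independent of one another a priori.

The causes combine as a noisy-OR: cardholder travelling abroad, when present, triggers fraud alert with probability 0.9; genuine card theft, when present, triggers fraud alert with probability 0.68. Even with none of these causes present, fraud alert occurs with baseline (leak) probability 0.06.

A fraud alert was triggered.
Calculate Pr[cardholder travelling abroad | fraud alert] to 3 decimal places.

Under noisy-OR, P(fraud alert | causes) = 1 − (1−0.06)·∏(1−qᵢ) over the active causes.
P(fraud alert) = 0.06×0.842×0.772 + 0.6992×0.842×0.228 + 0.906×0.158×0.772 + 0.96992×0.158×0.228 = 0.039001 + 0.134230 + 0.110510 + 0.034940 = 0.318681
The cardholder travelling abroad-present share is 0.110510 + 0.034940 = 0.145450.
Hence the posterior is 0.145450/0.318681 ≈ 0.456.

Pr[cardholder travelling abroad | fraud alert] ≈ 0.456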